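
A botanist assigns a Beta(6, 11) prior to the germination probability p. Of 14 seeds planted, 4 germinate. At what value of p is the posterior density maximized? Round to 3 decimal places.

Posterior: Beta(6+4, 11+10) = Beta(10, 21).
Mode = (10−1)/(10+21−2) = 9/29 = 0.310.
Mean = 10/(10+21) = 10/31 = 0.323.
This is the posterior mode — the MAP estimate.

0.310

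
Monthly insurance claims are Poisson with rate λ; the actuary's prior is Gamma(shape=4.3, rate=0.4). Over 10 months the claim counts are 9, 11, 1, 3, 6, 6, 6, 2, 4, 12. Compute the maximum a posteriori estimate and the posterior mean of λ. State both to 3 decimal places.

MAP: 6.087. Posterior mean: 6.183.

Σ counts = 60. Posterior: Gamma(shape = 4.3+60 = 64.3, rate = 0.4+10 = 10.4).
Mode = (α−1)/β = 63.3/10.4 = 6.087.
Mean = α/β = 64.3/10.4 = 6.183.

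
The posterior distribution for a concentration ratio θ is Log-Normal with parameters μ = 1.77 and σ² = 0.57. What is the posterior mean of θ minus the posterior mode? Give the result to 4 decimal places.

Mode = exp(μ − σ²) = exp(1.20) = 3.3201.
Mean = exp(μ + σ²/2) = exp(2.055) = 7.8068.
Difference = 7.8068 − 3.3201 = 4.4867.
Mean > mode: the posterior has a right tail.

4.4867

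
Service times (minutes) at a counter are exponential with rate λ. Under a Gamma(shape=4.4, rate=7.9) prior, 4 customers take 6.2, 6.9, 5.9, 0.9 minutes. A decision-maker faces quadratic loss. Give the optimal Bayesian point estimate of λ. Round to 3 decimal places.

0.302

Σ times = 19.9. Posterior: Gamma(shape = 4.4+4 = 8.4, rate = 7.9+19.9 = 27.8).
Mode = (α−1)/β = 7.4/27.8 = 0.266.
Mean = α/β = 8.4/27.8 = 0.302.
Quadratic loss ⇒ the optimal estimator is the posterior mean.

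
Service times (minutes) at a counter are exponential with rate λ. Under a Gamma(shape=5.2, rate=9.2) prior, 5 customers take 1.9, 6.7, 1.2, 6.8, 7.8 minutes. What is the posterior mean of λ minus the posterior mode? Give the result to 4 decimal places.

0.0298

Σ times = 24.4. Posterior: Gamma(shape = 5.2+5 = 10.2, rate = 9.2+24.4 = 33.6).
Mode = (α−1)/β = 9.2/33.6 = 0.2738.
Mean = α/β = 10.2/33.6 = 0.3036.
Difference = 0.3036 − 0.2738 = 0.0298.
The mean is pulled above the mode by the posterior's right skew.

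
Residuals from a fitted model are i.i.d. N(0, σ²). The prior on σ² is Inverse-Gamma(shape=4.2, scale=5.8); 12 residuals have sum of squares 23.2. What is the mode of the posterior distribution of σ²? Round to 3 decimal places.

1.554

Posterior: Inverse-Gamma(shape = 4.2+12/2 = 10.2, scale = 5.8+23.2/2 = 17.4).
Mode = β/(α+1) = 17.4/11.2 = 1.554.
Mean = β/(α−1) = 17.4/9.2 = 1.891.
This is the posterior mode — the MAP estimate.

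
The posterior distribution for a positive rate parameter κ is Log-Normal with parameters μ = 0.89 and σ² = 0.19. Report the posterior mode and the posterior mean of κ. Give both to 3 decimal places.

Mode = exp(μ − σ²) = exp(0.70) = 2.014.
Mean = exp(μ + σ²/2) = exp(0.985) = 2.678.
The mean is pulled above the mode by the posterior's right skew.

κ_MAP = 2.014, E[κ|data] = 2.678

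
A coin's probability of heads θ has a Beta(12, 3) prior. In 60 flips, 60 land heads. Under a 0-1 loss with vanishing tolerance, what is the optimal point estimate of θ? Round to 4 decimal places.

Posterior: Beta(12+60, 3+0) = Beta(72, 3).
Mode = (72−1)/(72+3−2) = 71/73 = 0.9726.
Mean = 72/(72+3) = 72/75 = 0.9600.
This is the posterior mode — the MAP estimate.

0.9726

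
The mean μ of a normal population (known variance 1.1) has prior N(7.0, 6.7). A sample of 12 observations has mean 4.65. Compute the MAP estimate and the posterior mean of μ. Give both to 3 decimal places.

Posterior for μ is Normal. Precision-weighted mean: (1/6.7·7.0 + 12/1.1·4.65) / (1/6.7 + 12/1.1) = 4.682.
A Normal posterior is symmetric, so mode = mean.

MAP = 4.682; posterior mean = 4.682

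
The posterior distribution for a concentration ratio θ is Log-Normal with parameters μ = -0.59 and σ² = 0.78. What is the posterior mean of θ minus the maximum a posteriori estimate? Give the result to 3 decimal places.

Mode = exp(μ − σ²) = exp(-1.37) = 0.254.
Mean = exp(μ + σ²/2) = exp(-0.200) = 0.819.
Difference = 0.819 − 0.254 = 0.565.

0.565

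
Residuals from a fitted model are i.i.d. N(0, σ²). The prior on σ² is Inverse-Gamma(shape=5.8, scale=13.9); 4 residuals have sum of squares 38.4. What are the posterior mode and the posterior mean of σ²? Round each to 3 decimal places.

MAP = 3.761, posterior mean = 4.868

Posterior: Inverse-Gamma(shape = 5.8+4/2 = 7.8, scale = 13.9+38.4/2 = 33.1).
Mode = β/(α+1) = 33.1/8.8 = 3.761.
Mean = β/(α−1) = 33.1/6.8 = 4.868.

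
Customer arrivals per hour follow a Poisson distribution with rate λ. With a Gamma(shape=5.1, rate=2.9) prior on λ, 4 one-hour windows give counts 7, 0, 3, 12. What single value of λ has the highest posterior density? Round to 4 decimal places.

Σ counts = 22. Posterior: Gamma(shape = 5.1+22 = 27.1, rate = 2.9+4 = 6.9).
Mode = (α−1)/β = 26.1/6.9 = 3.7826.
Mean = α/β = 27.1/6.9 = 3.9275.
This is the posterior mode — the MAP estimate.

3.7826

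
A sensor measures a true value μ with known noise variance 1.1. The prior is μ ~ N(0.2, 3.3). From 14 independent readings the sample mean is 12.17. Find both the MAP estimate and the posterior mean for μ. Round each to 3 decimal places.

MAP: 11.892. Posterior mean: 11.892.

Posterior for μ is Normal. Precision-weighted mean: (1/3.3·0.2 + 14/1.1·12.17) / (1/3.3 + 14/1.1) = 11.892.
A Normal posterior is symmetric, so mode = mean.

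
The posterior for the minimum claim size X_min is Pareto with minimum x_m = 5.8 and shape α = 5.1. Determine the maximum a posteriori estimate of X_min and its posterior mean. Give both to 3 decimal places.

The Pareto density is strictly decreasing on [x_m, ∞), so the mode is x_m = 5.800.
Mean = α·x_m/(α−1) = 5.1·5.8/4.1 = 7.215.

MAP: 5.800. Posterior mean: 7.215.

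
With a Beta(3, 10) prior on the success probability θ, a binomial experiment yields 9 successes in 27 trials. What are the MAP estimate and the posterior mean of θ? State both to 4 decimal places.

Posterior: Beta(3+9, 10+18) = Beta(12, 28).
Mode = (12−1)/(12+28−2) = 11/38 = 0.2895.
Mean = 12/(12+28) = 12/40 = 0.3000.

MAP = 0.2895; posterior mean = 0.3000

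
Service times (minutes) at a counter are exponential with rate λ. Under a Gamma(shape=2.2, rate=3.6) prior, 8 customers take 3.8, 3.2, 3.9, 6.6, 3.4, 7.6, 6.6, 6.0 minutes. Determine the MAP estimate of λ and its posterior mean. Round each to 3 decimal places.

Σ times = 41.1. Posterior: Gamma(shape = 2.2+8 = 10.2, rate = 3.6+41.1 = 44.7).
Mode = (α−1)/β = 9.2/44.7 = 0.206.
Mean = α/β = 10.2/44.7 = 0.228.

MAP = 0.206, posterior mean = 0.228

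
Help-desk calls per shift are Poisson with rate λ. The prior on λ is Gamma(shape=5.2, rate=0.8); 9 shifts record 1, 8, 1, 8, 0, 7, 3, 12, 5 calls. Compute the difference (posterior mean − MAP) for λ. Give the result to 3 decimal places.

0.102

Σ counts = 45. Posterior: Gamma(shape = 5.2+45 = 50.2, rate = 0.8+9 = 9.8).
Mode = (α−1)/β = 49.2/9.8 = 5.020.
Mean = α/β = 50.2/9.8 = 5.122.
Difference = 5.122 − 5.020 = 0.102.
The posterior is right-skewed, so the mean exceeds the mode.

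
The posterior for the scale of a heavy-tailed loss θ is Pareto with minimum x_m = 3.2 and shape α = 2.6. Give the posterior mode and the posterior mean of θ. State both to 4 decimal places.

The Pareto density is strictly decreasing on [x_m, ∞), so the mode is x_m = 3.2000.
Mean = α·x_m/(α−1) = 2.6·3.2/1.6 = 5.2000.
The mean is pulled above the mode by the posterior's right skew.

MAP: 3.2000. Posterior mean: 5.2000.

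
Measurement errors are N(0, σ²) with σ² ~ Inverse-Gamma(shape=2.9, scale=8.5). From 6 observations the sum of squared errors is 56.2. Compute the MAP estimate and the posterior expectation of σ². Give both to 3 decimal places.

Posterior: Inverse-Gamma(shape = 2.9+6/2 = 5.9, scale = 8.5+56.2/2 = 36.6).
Mode = β/(α+1) = 36.6/6.9 = 5.304.
Mean = β/(α−1) = 36.6/4.9 = 7.469.
Mean > mode: the posterior has a right tail.

MAP = 5.304, posterior mean = 7.469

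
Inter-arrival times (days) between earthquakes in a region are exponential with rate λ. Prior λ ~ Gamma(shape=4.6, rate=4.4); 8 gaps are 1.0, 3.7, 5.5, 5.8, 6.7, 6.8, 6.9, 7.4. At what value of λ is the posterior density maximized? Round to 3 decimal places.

0.241

Σ times = 43.8. Posterior: Gamma(shape = 4.6+8 = 12.6, rate = 4.4+43.8 = 48.2).
Mode = (α−1)/β = 11.6/48.2 = 0.241.
Mean = α/β = 12.6/48.2 = 0.261.
This is the posterior mode — the MAP estimate.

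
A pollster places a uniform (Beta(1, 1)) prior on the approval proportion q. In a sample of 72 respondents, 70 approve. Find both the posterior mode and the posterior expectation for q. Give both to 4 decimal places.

Posterior: Beta(1+70, 1+2) = Beta(71, 3).
Mode = (71−1)/(71+3−2) = 70/72 = 0.9722.
With a flat prior the MAP equals the MLE, 70/72.
Mean = 71/(71+3) = 71/74 = 0.9595.

q_MAP = 0.9722, E[q|data] = 0.9595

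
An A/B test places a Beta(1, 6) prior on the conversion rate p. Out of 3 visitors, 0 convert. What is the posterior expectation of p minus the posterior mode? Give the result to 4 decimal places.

0.1000

Posterior: Beta(1+0, 6+3) = Beta(1, 9).
Since α = 1 ≤ 1 and β > 1, the Beta density is monotone decreasing on [0,1]; the mode is at 0.
Mean = 1/(1+9) = 0.1000.
Difference = 0.1000 − 0.0000 = 0.1000.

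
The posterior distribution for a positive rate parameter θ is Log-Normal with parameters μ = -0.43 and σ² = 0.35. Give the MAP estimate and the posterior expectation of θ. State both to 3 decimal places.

Mode = exp(μ − σ²) = exp(-0.78) = 0.458.
Mean = exp(μ + σ²/2) = exp(-0.255) = 0.775.

MAP = 0.458, posterior mean = 0.775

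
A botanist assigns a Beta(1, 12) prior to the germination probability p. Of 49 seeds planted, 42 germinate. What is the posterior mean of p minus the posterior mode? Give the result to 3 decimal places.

Posterior: Beta(1+42, 12+7) = Beta(43, 19).
Mode = (43−1)/(43+19−2) = 42/60 = 0.700.
Mean = 43/(43+19) = 43/62 = 0.694.
Difference = 0.694 − 0.700 = -0.006.

-0.006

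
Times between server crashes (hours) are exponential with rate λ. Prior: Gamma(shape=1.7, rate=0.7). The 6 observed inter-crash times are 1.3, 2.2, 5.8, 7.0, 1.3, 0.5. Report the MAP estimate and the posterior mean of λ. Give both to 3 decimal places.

MAP estimate = 0.356, posterior mean = 0.410

Σ times = 18.1. Posterior: Gamma(shape = 1.7+6 = 7.7, rate = 0.7+18.1 = 18.8).
Mode = (α−1)/β = 6.7/18.8 = 0.356.
Mean = α/β = 7.7/18.8 = 0.410.
Right-skewed posterior ⇒ mode < mean.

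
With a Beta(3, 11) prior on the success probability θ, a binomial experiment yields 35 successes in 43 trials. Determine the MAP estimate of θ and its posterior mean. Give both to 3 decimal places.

MAP = 0.673, posterior mean = 0.667

Posterior: Beta(3+35, 11+8) = Beta(38, 19).
Mode = (38−1)/(38+19−2) = 37/55 = 0.673.
Mean = 38/(38+19) = 38/57 = 0.667.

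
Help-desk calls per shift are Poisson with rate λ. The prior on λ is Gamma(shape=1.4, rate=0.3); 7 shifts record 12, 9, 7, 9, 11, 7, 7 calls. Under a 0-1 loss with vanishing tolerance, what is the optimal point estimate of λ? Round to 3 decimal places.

8.548

Σ counts = 62. Posterior: Gamma(shape = 1.4+62 = 63.4, rate = 0.3+7 = 7.3).
Mode = (α−1)/β = 62.4/7.3 = 8.548.
Mean = α/β = 63.4/7.3 = 8.685.
This is the posterior mode — the MAP estimate.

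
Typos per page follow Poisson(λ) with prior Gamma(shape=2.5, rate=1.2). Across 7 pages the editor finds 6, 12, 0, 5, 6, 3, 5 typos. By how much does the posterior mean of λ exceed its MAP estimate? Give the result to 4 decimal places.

Σ counts = 37. Posterior: Gamma(shape = 2.5+37 = 39.5, rate = 1.2+7 = 8.2).
Mode = (α−1)/β = 38.5/8.2 = 4.6951.
Mean = α/β = 39.5/8.2 = 4.8171.
Difference = 4.8171 − 4.6951 = 0.1220.
Right-skewed posterior ⇒ mode < mean.

0.1220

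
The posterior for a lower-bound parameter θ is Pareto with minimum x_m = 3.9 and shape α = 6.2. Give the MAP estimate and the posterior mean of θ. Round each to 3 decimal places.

MAP: 3.900. Posterior mean: 4.650.

The Pareto density is strictly decreasing on [x_m, ∞), so the mode is x_m = 3.900.
Mean = α·x_m/(α−1) = 6.2·3.9/5.2 = 4.650.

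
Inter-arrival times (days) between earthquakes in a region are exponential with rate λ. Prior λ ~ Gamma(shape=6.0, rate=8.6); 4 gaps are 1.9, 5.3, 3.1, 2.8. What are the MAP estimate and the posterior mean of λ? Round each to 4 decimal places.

Σ times = 13.1. Posterior: Gamma(shape = 6.0+4 = 10.0, rate = 8.6+13.1 = 21.7).
Mode = (α−1)/β = 9.0/21.7 = 0.4147.
Mean = α/β = 10.0/21.7 = 0.4608.
Right-skewed posterior ⇒ mode < mean.

MAP: 0.4147. Posterior mean: 0.4608.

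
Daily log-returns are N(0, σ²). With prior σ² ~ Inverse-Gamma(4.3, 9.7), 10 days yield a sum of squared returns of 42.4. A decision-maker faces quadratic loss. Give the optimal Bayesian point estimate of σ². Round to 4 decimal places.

3.7229

Posterior: Inverse-Gamma(shape = 4.3+10/2 = 9.3, scale = 9.7+42.4/2 = 30.9).
Mode = β/(α+1) = 30.9/10.3 = 3.0000.
Mean = β/(α−1) = 30.9/8.3 = 3.7229.
Quadratic loss ⇒ the optimal estimator is the posterior mean.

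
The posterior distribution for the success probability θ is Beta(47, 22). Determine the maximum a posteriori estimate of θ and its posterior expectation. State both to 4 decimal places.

θ_MAP = 0.6866, E[θ|data] = 0.6812

Mode = (47−1)/(47+22−2) = 46/67 = 0.6866.
Mean = 47/(47+22) = 47/69 = 0.6812.
Mode > mean: the posterior has a left tail.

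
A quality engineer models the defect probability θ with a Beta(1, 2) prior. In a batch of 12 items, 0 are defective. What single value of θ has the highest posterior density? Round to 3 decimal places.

0.000

Posterior: Beta(1+0, 2+12) = Beta(1, 14).
Since α = 1 ≤ 1 and β > 1, the Beta density is monotone decreasing on [0,1]; the mode is at 0.
Mean = 1/(1+14) = 0.067.
This is the posterior mode — the MAP estimate.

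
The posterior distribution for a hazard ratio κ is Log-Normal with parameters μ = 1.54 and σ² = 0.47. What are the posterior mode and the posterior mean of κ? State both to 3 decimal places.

MAP = 2.915, posterior mean = 5.900

Mode = exp(μ − σ²) = exp(1.07) = 2.915.
Mean = exp(μ + σ²/2) = exp(1.775) = 5.900.
Right-skewed posterior ⇒ mode < mean.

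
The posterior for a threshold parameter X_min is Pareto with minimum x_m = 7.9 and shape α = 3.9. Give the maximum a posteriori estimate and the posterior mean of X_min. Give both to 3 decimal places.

The Pareto density is strictly decreasing on [x_m, ∞), so the mode is x_m = 7.900.
Mean = α·x_m/(α−1) = 3.9·7.9/2.9 = 10.624.
The mean is pulled above the mode by the posterior's right skew.

X_min_MAP = 7.900, E[X_min|data] = 10.624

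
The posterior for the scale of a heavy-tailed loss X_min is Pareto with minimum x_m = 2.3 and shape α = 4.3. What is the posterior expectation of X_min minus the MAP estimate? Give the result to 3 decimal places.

0.697

The Pareto density is strictly decreasing on [x_m, ∞), so the mode is x_m = 2.300.
Mean = α·x_m/(α−1) = 4.3·2.3/3.3 = 2.997.
Difference = 2.997 − 2.300 = 0.697.
Right-skewed posterior ⇒ mode < mean.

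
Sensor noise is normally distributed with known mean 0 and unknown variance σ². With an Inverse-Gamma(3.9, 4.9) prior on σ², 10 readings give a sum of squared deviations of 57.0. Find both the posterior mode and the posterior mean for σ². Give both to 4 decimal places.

Posterior: Inverse-Gamma(shape = 3.9+10/2 = 8.9, scale = 4.9+57.0/2 = 33.4).
Mode = β/(α+1) = 33.4/9.9 = 3.3737.
Mean = β/(α−1) = 33.4/7.9 = 4.2278.
Mean > mode: the posterior has a right tail.

posterior mode = 3.3737, posterior mean = 4.2278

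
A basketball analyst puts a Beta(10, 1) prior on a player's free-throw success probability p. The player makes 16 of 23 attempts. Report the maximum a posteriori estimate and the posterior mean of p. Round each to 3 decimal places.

Posterior: Beta(10+16, 1+7) = Beta(26, 8).
Mode = (26−1)/(26+8−2) = 25/32 = 0.781.
Mean = 26/(26+8) = 26/34 = 0.765.
Mode > mean: the posterior has a left tail.

MAP = 0.781; posterior mean = 0.765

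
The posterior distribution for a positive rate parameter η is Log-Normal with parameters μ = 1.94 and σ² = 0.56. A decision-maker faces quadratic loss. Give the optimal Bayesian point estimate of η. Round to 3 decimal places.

9.207

Mode = exp(μ − σ²) = exp(1.38) = 3.975.
Mean = exp(μ + σ²/2) = exp(2.220) = 9.207.
Quadratic loss ⇒ the optimal estimator is the posterior mean.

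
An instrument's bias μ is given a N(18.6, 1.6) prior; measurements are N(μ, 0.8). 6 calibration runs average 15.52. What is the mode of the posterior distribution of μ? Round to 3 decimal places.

Posterior for μ is Normal. Precision-weighted mean: (1/1.6·18.6 + 6/0.8·15.52) / (1/1.6 + 6/0.8) = 15.757.
A Normal posterior is symmetric, so mode = mean.
This is the posterior mode — the MAP estimate.

15.757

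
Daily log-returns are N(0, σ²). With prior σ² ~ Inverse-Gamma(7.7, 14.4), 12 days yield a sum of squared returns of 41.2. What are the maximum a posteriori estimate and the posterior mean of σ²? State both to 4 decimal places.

Posterior: Inverse-Gamma(shape = 7.7+12/2 = 13.7, scale = 14.4+41.2/2 = 35.0).
Mode = β/(α+1) = 35.0/14.7 = 2.3810.
Mean = β/(α−1) = 35.0/12.7 = 2.7559.
The posterior is right-skewed, so the mean exceeds the mode.

MAP = 2.3810, posterior mean = 2.7559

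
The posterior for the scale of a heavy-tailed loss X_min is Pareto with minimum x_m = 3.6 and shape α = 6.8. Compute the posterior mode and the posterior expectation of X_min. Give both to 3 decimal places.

MAP = 3.600; posterior mean = 4.221

The Pareto density is strictly decreasing on [x_m, ∞), so the mode is x_m = 3.600.
Mean = α·x_m/(α−1) = 6.8·3.6/5.8 = 4.221.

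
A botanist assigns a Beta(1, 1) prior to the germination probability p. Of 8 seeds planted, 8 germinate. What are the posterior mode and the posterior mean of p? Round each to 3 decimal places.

MAP = 1.000, posterior mean = 0.900

Posterior: Beta(1+8, 1+0) = Beta(9, 1).
Since β = 1 ≤ 1 and α > 1, the Beta density is monotone increasing on [0,1]; the mode is at 1.
Mean = 9/(9+1) = 0.900.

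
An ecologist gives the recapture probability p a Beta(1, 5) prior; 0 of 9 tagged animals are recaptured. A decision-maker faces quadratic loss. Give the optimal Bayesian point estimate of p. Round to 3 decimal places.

0.067

Posterior: Beta(1+0, 5+9) = Beta(1, 14).
Since α = 1 ≤ 1 and β > 1, the Beta density is monotone decreasing on [0,1]; the mode is at 0.
Mean = 1/(1+14) = 0.067.
Quadratic loss ⇒ the optimal estimator is the posterior mean.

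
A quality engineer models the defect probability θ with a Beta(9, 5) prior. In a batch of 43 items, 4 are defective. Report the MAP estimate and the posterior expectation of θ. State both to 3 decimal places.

Posterior: Beta(9+4, 5+39) = Beta(13, 44).
Mode = (13−1)/(13+44−2) = 12/55 = 0.218.
Mean = 13/(13+44) = 13/57 = 0.228.
Right-skewed posterior ⇒ mode < mean.

MAP: 0.218. Posterior mean: 0.228.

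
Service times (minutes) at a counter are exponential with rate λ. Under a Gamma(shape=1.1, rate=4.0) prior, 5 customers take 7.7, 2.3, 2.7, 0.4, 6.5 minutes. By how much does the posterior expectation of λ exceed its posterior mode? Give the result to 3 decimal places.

0.042

Σ times = 19.6. Posterior: Gamma(shape = 1.1+5 = 6.1, rate = 4.0+19.6 = 23.6).
Mode = (α−1)/β = 5.1/23.6 = 0.216.
Mean = α/β = 6.1/23.6 = 0.258.
Difference = 0.258 − 0.216 = 0.042.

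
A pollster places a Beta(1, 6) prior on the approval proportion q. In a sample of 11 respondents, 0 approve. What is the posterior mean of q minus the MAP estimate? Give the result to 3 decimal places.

0.056

Posterior: Beta(1+0, 6+11) = Beta(1, 17).
Since α = 1 ≤ 1 and β > 1, the Beta density is monotone decreasing on [0,1]; the mode is at 0.
Mean = 1/(1+17) = 0.056.
Difference = 0.056 − 0.000 = 0.056.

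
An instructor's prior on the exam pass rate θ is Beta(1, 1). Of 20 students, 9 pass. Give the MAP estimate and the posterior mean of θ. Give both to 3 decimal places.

Posterior: Beta(1+9, 1+11) = Beta(10, 12).
Mode = (10−1)/(10+12−2) = 9/20 = 0.450.
Mean = 10/(10+12) = 10/22 = 0.455.

MAP = 0.450; posterior mean = 0.455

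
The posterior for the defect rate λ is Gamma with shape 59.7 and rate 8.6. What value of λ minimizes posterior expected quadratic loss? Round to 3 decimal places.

6.942

Mode = (α−1)/β = 58.7/8.6 = 6.826.
Mean = α/β = 59.7/8.6 = 6.942.
Quadratic loss ⇒ the optimal estimator is the posterior mean.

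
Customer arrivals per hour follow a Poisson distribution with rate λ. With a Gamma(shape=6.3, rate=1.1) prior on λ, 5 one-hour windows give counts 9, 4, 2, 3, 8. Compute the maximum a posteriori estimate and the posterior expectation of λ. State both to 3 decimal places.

MAP: 5.131. Posterior mean: 5.295.

Σ counts = 26. Posterior: Gamma(shape = 6.3+26 = 32.3, rate = 1.1+5 = 6.1).
Mode = (α−1)/β = 31.3/6.1 = 5.131.
Mean = α/β = 32.3/6.1 = 5.295.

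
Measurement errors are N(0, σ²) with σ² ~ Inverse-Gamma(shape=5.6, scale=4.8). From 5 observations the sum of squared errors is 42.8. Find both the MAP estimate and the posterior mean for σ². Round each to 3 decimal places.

MAP = 2.879, posterior mean = 3.690

Posterior: Inverse-Gamma(shape = 5.6+5/2 = 8.1, scale = 4.8+42.8/2 = 26.2).
Mode = β/(α+1) = 26.2/9.1 = 2.879.
Mean = β/(α−1) = 26.2/7.1 = 3.690.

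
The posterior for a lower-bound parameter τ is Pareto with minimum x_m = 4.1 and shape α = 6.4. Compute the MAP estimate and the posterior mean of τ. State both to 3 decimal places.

τ_MAP = 4.100, E[τ|data] = 4.859

The Pareto density is strictly decreasing on [x_m, ∞), so the mode is x_m = 4.100.
Mean = α·x_m/(α−1) = 6.4·4.1/5.4 = 4.859.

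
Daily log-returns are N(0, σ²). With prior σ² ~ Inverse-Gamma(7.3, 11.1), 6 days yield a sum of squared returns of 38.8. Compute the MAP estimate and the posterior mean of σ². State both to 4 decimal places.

Posterior: Inverse-Gamma(shape = 7.3+6/2 = 10.3, scale = 11.1+38.8/2 = 30.5).
Mode = β/(α+1) = 30.5/11.3 = 2.6991.
Mean = β/(α−1) = 30.5/9.3 = 3.2796.
Mean > mode: the posterior has a right tail.

MAP estimate = 2.6991, posterior mean = 3.2796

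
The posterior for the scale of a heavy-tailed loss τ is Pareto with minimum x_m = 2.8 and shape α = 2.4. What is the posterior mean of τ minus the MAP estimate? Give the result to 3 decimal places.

2.000

The Pareto density is strictly decreasing on [x_m, ∞), so the mode is x_m = 2.800.
Mean = α·x_m/(α−1) = 2.4·2.8/1.4 = 4.800.
Difference = 4.800 − 2.800 = 2.000.
The posterior is right-skewed, so the mean exceeds the mode.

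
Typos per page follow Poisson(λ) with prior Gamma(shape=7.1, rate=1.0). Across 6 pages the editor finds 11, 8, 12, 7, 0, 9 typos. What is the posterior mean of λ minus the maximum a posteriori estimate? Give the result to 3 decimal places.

0.143

Σ counts = 47. Posterior: Gamma(shape = 7.1+47 = 54.1, rate = 1.0+6 = 7.0).
Mode = (α−1)/β = 53.1/7.0 = 7.586.
Mean = α/β = 54.1/7.0 = 7.729.
Difference = 7.729 − 7.586 = 0.143.
Right-skewed posterior ⇒ mode < mean.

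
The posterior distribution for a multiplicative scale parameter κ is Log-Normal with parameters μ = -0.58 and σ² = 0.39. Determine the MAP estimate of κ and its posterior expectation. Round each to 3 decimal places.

MAP estimate = 0.379, posterior expectation = 0.680

Mode = exp(μ − σ²) = exp(-0.97) = 0.379.
Mean = exp(μ + σ²/2) = exp(-0.385) = 0.680.
The posterior is right-skewed, so the mean exceeds the mode.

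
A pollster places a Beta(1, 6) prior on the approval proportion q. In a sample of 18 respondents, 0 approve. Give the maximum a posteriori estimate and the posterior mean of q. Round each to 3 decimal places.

MAP = 0.000; posterior mean = 0.040

Posterior: Beta(1+0, 6+18) = Beta(1, 24).
Since α = 1 ≤ 1 and β > 1, the Beta density is monotone decreasing on [0,1]; the mode is at 0.
Mean = 1/(1+24) = 0.040.
Right-skewed posterior ⇒ mode < mean.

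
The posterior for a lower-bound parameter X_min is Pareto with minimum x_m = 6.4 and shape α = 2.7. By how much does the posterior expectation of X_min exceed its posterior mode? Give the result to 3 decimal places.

3.765

The Pareto density is strictly decreasing on [x_m, ∞), so the mode is x_m = 6.400.
Mean = α·x_m/(α−1) = 2.7·6.4/1.7 = 10.165.
Difference = 10.165 − 6.400 = 3.765.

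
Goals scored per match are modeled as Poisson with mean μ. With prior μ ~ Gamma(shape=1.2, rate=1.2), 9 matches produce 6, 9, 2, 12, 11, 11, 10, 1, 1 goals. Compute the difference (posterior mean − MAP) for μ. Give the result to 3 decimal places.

0.098

Σ counts = 63. Posterior: Gamma(shape = 1.2+63 = 64.2, rate = 1.2+9 = 10.2).
Mode = (α−1)/β = 63.2/10.2 = 6.196.
Mean = α/β = 64.2/10.2 = 6.294.
Difference = 6.294 − 6.196 = 0.098.
Right-skewed posterior ⇒ mode < mean.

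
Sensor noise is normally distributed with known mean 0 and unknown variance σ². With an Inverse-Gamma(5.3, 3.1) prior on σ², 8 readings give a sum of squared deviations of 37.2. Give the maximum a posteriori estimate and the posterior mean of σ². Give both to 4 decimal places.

Posterior: Inverse-Gamma(shape = 5.3+8/2 = 9.3, scale = 3.1+37.2/2 = 21.7).
Mode = β/(α+1) = 21.7/10.3 = 2.1068.
Mean = β/(α−1) = 21.7/8.3 = 2.6145.

maximum a posteriori estimate = 2.1068, posterior mean = 2.6145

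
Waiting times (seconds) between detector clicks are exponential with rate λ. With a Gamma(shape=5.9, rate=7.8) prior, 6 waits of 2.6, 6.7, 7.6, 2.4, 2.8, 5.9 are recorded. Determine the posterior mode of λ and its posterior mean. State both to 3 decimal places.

MAP = 0.304; posterior mean = 0.332

Σ times = 28.0. Posterior: Gamma(shape = 5.9+6 = 11.9, rate = 7.8+28.0 = 35.8).
Mode = (α−1)/β = 10.9/35.8 = 0.304.
Mean = α/β = 11.9/35.8 = 0.332.
Mean > mode: the posterior has a right tail.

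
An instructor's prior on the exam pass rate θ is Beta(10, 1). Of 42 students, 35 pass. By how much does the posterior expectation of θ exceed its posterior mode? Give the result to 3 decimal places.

Posterior: Beta(10+35, 1+7) = Beta(45, 8).
Mode = (45−1)/(45+8−2) = 44/51 = 0.863.
Mean = 45/(45+8) = 45/53 = 0.849.
Difference = 0.849 − 0.863 = -0.014.
Left-skewed posterior ⇒ mean < mode.

-0.014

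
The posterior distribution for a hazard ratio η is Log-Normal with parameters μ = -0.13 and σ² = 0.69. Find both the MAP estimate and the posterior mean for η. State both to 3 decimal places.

Mode = exp(μ − σ²) = exp(-0.82) = 0.440.
Mean = exp(μ + σ²/2) = exp(0.215) = 1.240.

MAP: 0.440. Posterior mean: 1.240.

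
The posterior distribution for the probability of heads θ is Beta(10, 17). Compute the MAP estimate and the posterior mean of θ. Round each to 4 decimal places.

MAP: 0.3600. Posterior mean: 0.3704.

Mode = (10−1)/(10+17−2) = 9/25 = 0.3600.
Mean = 10/(10+17) = 10/27 = 0.3704.
Right-skewed posterior ⇒ mode < mean.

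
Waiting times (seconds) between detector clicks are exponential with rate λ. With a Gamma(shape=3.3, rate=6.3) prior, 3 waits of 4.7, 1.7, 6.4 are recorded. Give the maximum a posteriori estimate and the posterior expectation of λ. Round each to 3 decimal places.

λ_MAP = 0.277, E[λ|data] = 0.330

Σ times = 12.8. Posterior: Gamma(shape = 3.3+3 = 6.3, rate = 6.3+12.8 = 19.1).
Mode = (α−1)/β = 5.3/19.1 = 0.277.
Mean = α/β = 6.3/19.1 = 0.330.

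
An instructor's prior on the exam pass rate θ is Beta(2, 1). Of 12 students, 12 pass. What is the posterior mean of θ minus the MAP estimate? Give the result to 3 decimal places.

Posterior: Beta(2+12, 1+0) = Beta(14, 1).
Since β = 1 ≤ 1 and α > 1, the Beta density is monotone increasing on [0,1]; the mode is at 1.
Mean = 14/(14+1) = 0.933.
Difference = 0.933 − 1.000 = -0.067.

-0.067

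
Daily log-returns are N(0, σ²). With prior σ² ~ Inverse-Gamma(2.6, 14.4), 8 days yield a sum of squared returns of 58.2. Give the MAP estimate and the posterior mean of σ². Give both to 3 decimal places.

MAP = 5.724; posterior mean = 7.768

Posterior: Inverse-Gamma(shape = 2.6+8/2 = 6.6, scale = 14.4+58.2/2 = 43.5).
Mode = β/(α+1) = 43.5/7.6 = 5.724.
Mean = β/(α−1) = 43.5/5.6 = 7.768.
Mean > mode: the posterior has a right tail.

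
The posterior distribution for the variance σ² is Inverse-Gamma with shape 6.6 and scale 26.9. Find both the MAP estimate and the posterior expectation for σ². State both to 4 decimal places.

Mode = β/(α+1) = 26.9/7.6 = 3.5395.
Mean = β/(α−1) = 26.9/5.6 = 4.8036.

MAP: 3.5395. Posterior mean: 4.8036.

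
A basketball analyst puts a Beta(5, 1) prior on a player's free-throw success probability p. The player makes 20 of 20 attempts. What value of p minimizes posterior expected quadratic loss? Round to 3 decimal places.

0.962

Posterior: Beta(5+20, 1+0) = Beta(25, 1).
Since β = 1 ≤ 1 and α > 1, the Beta density is monotone increasing on [0,1]; the mode is at 1.
Mean = 25/(25+1) = 0.962.
Quadratic loss ⇒ the optimal estimator is the posterior mean.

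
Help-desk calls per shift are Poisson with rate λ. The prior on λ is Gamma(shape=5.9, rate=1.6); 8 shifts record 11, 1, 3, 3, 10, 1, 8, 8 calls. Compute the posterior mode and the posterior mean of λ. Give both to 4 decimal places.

Σ counts = 45. Posterior: Gamma(shape = 5.9+45 = 50.9, rate = 1.6+8 = 9.6).
Mode = (α−1)/β = 49.9/9.6 = 5.1979.
Mean = α/β = 50.9/9.6 = 5.3021.

λ_MAP = 5.1979, E[λ|data] = 5.3021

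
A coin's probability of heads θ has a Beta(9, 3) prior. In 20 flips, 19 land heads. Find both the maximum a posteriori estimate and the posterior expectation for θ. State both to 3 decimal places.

Posterior: Beta(9+19, 3+1) = Beta(28, 4).
Mode = (28−1)/(28+4−2) = 27/30 = 0.900.
Mean = 28/(28+4) = 28/32 = 0.875.
Mode > mean: the posterior has a left tail.

maximum a posteriori estimate = 0.900, posterior expectation = 0.875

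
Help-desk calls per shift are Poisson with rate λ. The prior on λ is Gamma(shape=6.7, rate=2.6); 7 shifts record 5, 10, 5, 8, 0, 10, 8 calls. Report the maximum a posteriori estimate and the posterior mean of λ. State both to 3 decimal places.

Σ counts = 46. Posterior: Gamma(shape = 6.7+46 = 52.7, rate = 2.6+7 = 9.6).
Mode = (α−1)/β = 51.7/9.6 = 5.385.
Mean = α/β = 52.7/9.6 = 5.490.

MAP: 5.385. Posterior mean: 5.490.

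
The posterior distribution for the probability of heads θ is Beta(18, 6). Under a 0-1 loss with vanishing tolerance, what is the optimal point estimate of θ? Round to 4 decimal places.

0.7727

Mode = (18−1)/(18+6−2) = 17/22 = 0.7727.
Mean = 18/(18+6) = 18/24 = 0.7500.
This is the posterior mode — the MAP estimate.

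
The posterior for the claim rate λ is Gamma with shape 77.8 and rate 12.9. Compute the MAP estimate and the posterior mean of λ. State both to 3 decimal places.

Mode = (α−1)/β = 76.8/12.9 = 5.953.
Mean = α/β = 77.8/12.9 = 6.031.

λ_MAP = 5.953, E[λ|data] = 6.031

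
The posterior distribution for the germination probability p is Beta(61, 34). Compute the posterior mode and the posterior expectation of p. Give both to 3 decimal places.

Mode = (61−1)/(61+34−2) = 60/93 = 0.645.
Mean = 61/(61+34) = 61/95 = 0.642.

MAP = 0.645, posterior mean = 0.642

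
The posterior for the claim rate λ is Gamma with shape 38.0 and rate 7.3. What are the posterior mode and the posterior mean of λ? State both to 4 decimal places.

MAP = 5.0685, posterior mean = 5.2055

Mode = (α−1)/β = 37.0/7.3 = 5.0685.
Mean = α/β = 38.0/7.3 = 5.2055.
The mean is pulled above the mode by the posterior's right skew.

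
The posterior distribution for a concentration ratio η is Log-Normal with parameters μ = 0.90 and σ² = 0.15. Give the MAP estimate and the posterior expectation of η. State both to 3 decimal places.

Mode = exp(μ − σ²) = exp(0.75) = 2.117.
Mean = exp(μ + σ²/2) = exp(0.975) = 2.651.

η_MAP = 2.117, E[η|data] = 2.651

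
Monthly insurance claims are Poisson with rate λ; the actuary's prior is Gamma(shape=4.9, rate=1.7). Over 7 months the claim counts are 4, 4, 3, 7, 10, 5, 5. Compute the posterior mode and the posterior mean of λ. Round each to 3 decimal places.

MAP: 4.816. Posterior mean: 4.931.

Σ counts = 38. Posterior: Gamma(shape = 4.9+38 = 42.9, rate = 1.7+7 = 8.7).
Mode = (α−1)/β = 41.9/8.7 = 4.816.
Mean = α/β = 42.9/8.7 = 4.931.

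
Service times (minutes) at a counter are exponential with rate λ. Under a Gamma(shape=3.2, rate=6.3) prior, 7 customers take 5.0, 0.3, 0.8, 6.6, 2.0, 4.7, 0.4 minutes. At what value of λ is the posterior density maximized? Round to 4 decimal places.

Σ times = 19.8. Posterior: Gamma(shape = 3.2+7 = 10.2, rate = 6.3+19.8 = 26.1).
Mode = (α−1)/β = 9.2/26.1 = 0.3525.
Mean = α/β = 10.2/26.1 = 0.3908.
This is the posterior mode — the MAP estimate.

0.3525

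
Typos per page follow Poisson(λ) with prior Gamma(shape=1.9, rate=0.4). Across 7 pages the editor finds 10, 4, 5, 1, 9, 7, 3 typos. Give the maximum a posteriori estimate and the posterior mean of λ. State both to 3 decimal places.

Σ counts = 39. Posterior: Gamma(shape = 1.9+39 = 40.9, rate = 0.4+7 = 7.4).
Mode = (α−1)/β = 39.9/7.4 = 5.392.
Mean = α/β = 40.9/7.4 = 5.527.
The posterior is right-skewed, so the mean exceeds the mode.

MAP = 5.392; posterior mean = 5.527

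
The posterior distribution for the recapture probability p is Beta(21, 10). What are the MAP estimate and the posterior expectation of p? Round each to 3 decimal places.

Mode = (21−1)/(21+10−2) = 20/29 = 0.690.
Mean = 21/(21+10) = 21/31 = 0.677.

MAP = 0.690; posterior mean = 0.677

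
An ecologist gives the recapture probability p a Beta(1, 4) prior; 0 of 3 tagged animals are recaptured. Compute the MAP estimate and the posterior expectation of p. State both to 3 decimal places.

Posterior: Beta(1+0, 4+3) = Beta(1, 7).
Since α = 1 ≤ 1 and β > 1, the Beta density is monotone decreasing on [0,1]; the mode is at 0.
Mean = 1/(1+7) = 0.125.
The posterior is right-skewed, so the mean exceeds the mode.

p_MAP = 0.000, E[p|data] = 0.125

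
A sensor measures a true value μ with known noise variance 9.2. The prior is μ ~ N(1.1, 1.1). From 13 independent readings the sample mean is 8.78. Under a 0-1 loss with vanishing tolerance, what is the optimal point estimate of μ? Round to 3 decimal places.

5.773

Posterior for μ is Normal. Precision-weighted mean: (1/1.1·1.1 + 13/9.2·8.78) / (1/1.1 + 13/9.2) = 5.773.
A Normal posterior is symmetric, so mode = mean.
This is the posterior mode — the MAP estimate.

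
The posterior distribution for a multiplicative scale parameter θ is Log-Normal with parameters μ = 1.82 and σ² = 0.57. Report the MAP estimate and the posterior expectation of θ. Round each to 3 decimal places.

Mode = exp(μ − σ²) = exp(1.25) = 3.490.
Mean = exp(μ + σ²/2) = exp(2.105) = 8.207.

θ_MAP = 3.490, E[θ|data] = 8.207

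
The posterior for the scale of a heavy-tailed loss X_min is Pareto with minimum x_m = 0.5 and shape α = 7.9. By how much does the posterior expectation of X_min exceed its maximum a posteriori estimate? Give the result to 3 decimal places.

0.072

The Pareto density is strictly decreasing on [x_m, ∞), so the mode is x_m = 0.500.
Mean = α·x_m/(α−1) = 7.9·0.5/6.9 = 0.572.
Difference = 0.572 − 0.500 = 0.072.
Mean > mode: the posterior has a right tail.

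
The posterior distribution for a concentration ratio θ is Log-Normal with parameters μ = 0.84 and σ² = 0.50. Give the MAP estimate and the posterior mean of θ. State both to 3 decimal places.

Mode = exp(μ − σ²) = exp(0.34) = 1.405.
Mean = exp(μ + σ²/2) = exp(1.090) = 2.974.

θ_MAP = 1.405, E[θ|data] = 2.974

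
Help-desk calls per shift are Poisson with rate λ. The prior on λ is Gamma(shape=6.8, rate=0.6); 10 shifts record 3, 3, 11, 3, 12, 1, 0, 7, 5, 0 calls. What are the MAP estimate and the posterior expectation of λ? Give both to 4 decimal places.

MAP estimate = 4.7925, posterior expectation = 4.8868

Σ counts = 45. Posterior: Gamma(shape = 6.8+45 = 51.8, rate = 0.6+10 = 10.6).
Mode = (α−1)/β = 50.8/10.6 = 4.7925.
Mean = α/β = 51.8/10.6 = 4.8868.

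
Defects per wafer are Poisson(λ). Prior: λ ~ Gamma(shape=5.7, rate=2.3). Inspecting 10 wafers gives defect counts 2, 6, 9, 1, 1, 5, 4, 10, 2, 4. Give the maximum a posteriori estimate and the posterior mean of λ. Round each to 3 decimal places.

Σ counts = 44. Posterior: Gamma(shape = 5.7+44 = 49.7, rate = 2.3+10 = 12.3).
Mode = (α−1)/β = 48.7/12.3 = 3.959.
Mean = α/β = 49.7/12.3 = 4.041.
Right-skewed posterior ⇒ mode < mean.

MAP = 3.959; posterior mean = 4.041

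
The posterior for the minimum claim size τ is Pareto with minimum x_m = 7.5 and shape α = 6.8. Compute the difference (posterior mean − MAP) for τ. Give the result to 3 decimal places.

1.293

The Pareto density is strictly decreasing on [x_m, ∞), so the mode is x_m = 7.500.
Mean = α·x_m/(α−1) = 6.8·7.5/5.8 = 8.793.
Difference = 8.793 − 7.500 = 1.293.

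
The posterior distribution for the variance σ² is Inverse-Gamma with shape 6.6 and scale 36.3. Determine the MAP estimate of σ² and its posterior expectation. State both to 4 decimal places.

Mode = β/(α+1) = 36.3/7.6 = 4.7763.
Mean = β/(α−1) = 36.3/5.6 = 6.4821.

MAP estimate = 4.7763, posterior expectation = 6.4821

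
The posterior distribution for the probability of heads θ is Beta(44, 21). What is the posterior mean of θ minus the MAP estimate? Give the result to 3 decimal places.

Mode = (44−1)/(44+21−2) = 43/63 = 0.683.
Mean = 44/(44+21) = 44/65 = 0.677.
Difference = 0.677 − 0.683 = -0.006.
Mode > mean: the posterior has a left tail.

-0.006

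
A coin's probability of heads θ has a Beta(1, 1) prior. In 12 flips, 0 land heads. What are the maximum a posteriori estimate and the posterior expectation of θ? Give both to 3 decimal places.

θ_MAP = 0.000, E[θ|data] = 0.071

Posterior: Beta(1+0, 1+12) = Beta(1, 13).
Since α = 1 ≤ 1 and β > 1, the Beta density is monotone decreasing on [0,1]; the mode is at 0.
Mean = 1/(1+13) = 0.071.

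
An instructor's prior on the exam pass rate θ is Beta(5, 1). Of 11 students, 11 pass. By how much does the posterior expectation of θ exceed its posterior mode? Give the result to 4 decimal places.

-0.0588

Posterior: Beta(5+11, 1+0) = Beta(16, 1).
Since β = 1 ≤ 1 and α > 1, the Beta density is monotone increasing on [0,1]; the mode is at 1.
Mean = 16/(16+1) = 0.9412.
Difference = 0.9412 − 1.0000 = -0.0588.
The posterior is left-skewed, so the mode exceeds the mean.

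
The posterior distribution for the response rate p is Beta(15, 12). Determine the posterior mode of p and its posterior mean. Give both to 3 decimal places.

Mode = (15−1)/(15+12−2) = 14/25 = 0.560.
Mean = 15/(15+12) = 15/27 = 0.556.

MAP = 0.560, posterior mean = 0.556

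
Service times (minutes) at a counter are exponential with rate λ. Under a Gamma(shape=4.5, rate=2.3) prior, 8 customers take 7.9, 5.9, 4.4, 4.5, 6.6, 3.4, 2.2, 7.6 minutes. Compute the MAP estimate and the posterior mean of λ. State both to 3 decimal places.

Σ times = 42.5. Posterior: Gamma(shape = 4.5+8 = 12.5, rate = 2.3+42.5 = 44.8).
Mode = (α−1)/β = 11.5/44.8 = 0.257.
Mean = α/β = 12.5/44.8 = 0.279.

MAP = 0.257, posterior mean = 0.279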